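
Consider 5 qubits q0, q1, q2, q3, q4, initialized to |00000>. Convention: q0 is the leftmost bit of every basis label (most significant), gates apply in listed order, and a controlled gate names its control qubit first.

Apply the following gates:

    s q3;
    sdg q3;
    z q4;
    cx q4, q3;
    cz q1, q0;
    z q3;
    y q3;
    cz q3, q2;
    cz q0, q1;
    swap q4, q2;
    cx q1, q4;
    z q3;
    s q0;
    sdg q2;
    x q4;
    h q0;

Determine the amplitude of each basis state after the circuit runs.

The final amplitudes are -sqrt(2)*I/2 on |00011>, -sqrt(2)*I/2 on |10011>, and 0 on every other basis state.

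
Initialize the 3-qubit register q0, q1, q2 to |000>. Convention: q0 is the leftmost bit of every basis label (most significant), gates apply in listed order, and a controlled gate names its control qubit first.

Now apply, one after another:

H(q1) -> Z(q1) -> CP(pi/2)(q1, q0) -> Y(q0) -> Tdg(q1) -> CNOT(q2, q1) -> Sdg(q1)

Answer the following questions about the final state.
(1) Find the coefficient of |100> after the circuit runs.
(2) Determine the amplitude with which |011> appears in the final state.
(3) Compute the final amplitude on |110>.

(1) The final state's coefficient on |100> equals sqrt(2)*I/2.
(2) The amplitude on |011> is 0.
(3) |110> carries amplitude sqrt(2)*exp(3*I*pi/4)/2 in the final state.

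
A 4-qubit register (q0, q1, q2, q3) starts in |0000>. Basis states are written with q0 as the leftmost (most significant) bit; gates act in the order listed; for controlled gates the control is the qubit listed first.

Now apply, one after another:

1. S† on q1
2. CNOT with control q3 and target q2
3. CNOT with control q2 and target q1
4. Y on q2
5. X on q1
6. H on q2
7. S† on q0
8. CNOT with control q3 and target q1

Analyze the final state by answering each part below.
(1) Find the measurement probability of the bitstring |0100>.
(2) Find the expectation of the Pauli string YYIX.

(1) The probability of measuring |0100> is 1/2.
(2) In the final state, YYIX has expectation 0.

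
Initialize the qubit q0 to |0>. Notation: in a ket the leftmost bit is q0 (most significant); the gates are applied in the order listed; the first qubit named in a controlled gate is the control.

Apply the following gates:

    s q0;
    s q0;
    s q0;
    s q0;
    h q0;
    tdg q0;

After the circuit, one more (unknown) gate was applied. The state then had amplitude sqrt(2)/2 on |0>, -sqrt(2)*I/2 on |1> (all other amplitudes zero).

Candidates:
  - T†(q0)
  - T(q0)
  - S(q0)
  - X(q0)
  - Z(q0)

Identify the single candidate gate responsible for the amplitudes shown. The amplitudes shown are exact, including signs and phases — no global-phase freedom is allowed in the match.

It was T†(q0) that produced the state shown. Key observation: the block from step 1 through step 4 cancels to the identity and can be dropped.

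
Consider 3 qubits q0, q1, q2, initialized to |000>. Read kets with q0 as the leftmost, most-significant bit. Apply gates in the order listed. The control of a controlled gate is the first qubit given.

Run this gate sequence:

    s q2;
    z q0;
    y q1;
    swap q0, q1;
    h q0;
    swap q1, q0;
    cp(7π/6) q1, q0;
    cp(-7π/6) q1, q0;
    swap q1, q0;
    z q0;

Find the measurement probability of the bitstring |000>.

A full measurement returns |000> with probability 1/2. Key observation: gates 6-9 undo each other exactly, leaving only the rest of the circuit to track.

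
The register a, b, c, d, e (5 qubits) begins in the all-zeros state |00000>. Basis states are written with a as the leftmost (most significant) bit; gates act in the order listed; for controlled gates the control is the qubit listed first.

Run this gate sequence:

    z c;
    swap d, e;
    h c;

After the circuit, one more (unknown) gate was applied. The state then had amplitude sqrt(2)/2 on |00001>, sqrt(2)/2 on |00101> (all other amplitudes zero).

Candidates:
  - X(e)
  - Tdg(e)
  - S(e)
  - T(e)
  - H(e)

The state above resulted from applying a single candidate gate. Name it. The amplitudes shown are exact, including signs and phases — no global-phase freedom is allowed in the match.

The unique candidate consistent with the amplitudes is X(e).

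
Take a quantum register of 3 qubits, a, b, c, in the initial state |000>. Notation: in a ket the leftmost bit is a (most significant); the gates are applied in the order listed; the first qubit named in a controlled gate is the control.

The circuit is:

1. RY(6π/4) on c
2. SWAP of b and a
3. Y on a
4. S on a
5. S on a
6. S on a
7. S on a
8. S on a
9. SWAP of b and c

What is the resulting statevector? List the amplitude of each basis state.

The resulting statevector has amplitude sqrt(2)/2 on |100>, -sqrt(2)/2 on |110>, and 0 on every other basis state. Key observation: steps 5-8 multiply out to the identity, so the circuit reduces to the remaining gates.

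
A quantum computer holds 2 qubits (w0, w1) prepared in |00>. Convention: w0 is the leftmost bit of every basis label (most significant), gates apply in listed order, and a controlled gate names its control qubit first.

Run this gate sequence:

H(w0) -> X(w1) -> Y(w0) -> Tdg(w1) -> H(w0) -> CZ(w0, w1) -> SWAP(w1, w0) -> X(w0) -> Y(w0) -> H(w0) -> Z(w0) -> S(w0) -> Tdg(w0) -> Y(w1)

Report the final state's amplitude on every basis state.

The resulting statevector has amplitude sqrt(2)*exp(I*pi/4)/2 on |00>, 0 on |01>, sqrt(2)*I/2 on |10>, 0 on |11>.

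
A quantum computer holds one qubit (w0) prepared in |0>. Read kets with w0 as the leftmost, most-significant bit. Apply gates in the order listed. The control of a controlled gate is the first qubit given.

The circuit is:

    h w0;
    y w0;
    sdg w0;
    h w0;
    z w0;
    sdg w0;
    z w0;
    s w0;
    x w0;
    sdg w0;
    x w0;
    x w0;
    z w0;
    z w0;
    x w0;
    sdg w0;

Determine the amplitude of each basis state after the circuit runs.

The resulting statevector has amplitude -1/2 - I/2 on |0>, -1/2 + I/2 on |1>.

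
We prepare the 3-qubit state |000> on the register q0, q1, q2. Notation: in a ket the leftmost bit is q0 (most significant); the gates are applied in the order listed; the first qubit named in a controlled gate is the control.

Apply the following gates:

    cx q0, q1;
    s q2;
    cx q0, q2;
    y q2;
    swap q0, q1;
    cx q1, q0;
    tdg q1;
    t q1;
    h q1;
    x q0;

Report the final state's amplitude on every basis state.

After the circuit, the state carries amplitude sqrt(2)*I/2 on |101>, sqrt(2)*I/2 on |111>, and 0 on every other basis state.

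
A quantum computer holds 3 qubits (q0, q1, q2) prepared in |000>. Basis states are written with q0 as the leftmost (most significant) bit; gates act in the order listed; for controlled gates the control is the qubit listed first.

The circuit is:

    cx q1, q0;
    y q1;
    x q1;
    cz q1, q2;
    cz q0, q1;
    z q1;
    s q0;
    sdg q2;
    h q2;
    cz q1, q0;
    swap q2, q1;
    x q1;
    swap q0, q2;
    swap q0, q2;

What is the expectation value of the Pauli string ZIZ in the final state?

In the final state, ZIZ has expectation 1. Key observation: steps 13-14 multiply out to the identity, so the circuit reduces to the remaining gates.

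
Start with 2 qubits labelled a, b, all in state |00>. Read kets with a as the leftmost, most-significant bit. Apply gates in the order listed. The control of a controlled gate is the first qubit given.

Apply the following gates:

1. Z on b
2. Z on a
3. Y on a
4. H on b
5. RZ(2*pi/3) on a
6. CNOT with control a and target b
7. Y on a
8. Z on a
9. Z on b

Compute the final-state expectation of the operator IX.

In the final state, IX has expectation -1.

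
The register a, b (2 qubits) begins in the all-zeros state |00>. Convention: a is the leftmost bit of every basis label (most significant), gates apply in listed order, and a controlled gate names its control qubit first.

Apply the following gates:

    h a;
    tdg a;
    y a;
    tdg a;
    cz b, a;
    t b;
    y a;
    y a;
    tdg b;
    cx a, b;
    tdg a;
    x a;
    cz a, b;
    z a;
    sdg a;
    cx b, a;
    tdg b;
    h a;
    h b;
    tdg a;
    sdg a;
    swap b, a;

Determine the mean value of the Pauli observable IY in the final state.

The expectation value of IY is sqrt(2)/2. Key observation: the block from step 6 through step 9 cancels to the identity and can be dropped.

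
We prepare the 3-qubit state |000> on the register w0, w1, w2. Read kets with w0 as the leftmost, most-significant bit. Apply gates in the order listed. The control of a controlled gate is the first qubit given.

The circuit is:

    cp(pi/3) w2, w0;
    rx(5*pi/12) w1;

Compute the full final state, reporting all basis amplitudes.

The final amplitudes are sqrt(6 - 3*sqrt(2))/4 + sqrt(sqrt(2) + 2)/4 on |000>, -I*sqrt(3*sqrt(2) + 6)/4 + I*sqrt(2 - sqrt(2))/4 on |010>, and 0 on every other basis state.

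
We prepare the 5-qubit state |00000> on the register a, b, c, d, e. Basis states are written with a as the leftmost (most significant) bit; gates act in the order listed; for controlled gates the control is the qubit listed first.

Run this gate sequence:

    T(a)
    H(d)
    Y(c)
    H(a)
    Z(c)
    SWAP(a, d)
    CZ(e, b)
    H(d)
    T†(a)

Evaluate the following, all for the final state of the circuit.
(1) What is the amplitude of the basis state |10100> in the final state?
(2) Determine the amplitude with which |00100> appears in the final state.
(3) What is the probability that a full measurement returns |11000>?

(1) |10100> carries amplitude -sqrt(2)*exp(I*pi/4)/2 in the final state.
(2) |00100> carries amplitude -sqrt(2)*I/2 in the final state.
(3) Outcome |11000> occurs with probability 0.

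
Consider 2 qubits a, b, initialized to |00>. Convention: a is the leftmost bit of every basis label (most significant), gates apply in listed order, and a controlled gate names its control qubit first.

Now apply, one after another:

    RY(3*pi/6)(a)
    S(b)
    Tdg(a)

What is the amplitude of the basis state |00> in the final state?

|00> carries amplitude sqrt(2)/2 in the final state.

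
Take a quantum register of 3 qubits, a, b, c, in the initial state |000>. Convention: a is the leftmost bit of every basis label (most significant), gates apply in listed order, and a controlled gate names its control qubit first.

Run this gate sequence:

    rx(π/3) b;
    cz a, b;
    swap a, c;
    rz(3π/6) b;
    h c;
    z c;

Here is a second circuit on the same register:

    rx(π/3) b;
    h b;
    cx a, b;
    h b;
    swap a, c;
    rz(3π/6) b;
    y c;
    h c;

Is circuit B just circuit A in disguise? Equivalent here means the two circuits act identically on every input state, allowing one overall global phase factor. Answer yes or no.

No, they are not equivalent — no single phase factor reconciles the two unitaries.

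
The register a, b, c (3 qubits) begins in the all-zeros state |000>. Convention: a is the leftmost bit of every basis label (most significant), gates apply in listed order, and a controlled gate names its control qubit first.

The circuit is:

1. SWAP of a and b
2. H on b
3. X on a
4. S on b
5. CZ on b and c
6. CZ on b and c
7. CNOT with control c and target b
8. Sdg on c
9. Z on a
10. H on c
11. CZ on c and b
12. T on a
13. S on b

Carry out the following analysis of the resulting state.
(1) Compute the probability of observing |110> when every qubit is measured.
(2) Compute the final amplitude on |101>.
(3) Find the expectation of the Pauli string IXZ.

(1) Outcome |110> occurs with probability 1/4. Key observation: the block from step 5 through step 6 cancels to the identity and can be dropped.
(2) The amplitude on |101> is -exp(I*pi/4)/2.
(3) In the final state, IXZ has expectation -1.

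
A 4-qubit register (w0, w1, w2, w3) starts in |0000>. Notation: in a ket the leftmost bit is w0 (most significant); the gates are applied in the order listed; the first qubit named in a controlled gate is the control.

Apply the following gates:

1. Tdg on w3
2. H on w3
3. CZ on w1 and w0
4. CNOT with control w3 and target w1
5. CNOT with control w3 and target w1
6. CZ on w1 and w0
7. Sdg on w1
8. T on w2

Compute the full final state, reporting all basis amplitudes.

The final amplitudes are sqrt(2)/2 on |0000>, sqrt(2)/2 on |0001>, and 0 on every other basis state. Key observation: gates 3-6 undo each other exactly, leaving only the rest of the circuit to track.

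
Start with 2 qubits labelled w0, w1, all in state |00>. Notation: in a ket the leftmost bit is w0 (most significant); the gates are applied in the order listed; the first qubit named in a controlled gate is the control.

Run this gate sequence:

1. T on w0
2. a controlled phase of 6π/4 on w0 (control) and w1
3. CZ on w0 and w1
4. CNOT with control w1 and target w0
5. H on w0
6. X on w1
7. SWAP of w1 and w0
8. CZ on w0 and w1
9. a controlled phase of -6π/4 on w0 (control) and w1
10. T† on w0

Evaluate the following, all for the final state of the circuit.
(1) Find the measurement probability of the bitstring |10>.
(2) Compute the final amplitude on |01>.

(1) A full measurement returns |10> with probability 1/2.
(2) The final state's coefficient on |01> equals 0.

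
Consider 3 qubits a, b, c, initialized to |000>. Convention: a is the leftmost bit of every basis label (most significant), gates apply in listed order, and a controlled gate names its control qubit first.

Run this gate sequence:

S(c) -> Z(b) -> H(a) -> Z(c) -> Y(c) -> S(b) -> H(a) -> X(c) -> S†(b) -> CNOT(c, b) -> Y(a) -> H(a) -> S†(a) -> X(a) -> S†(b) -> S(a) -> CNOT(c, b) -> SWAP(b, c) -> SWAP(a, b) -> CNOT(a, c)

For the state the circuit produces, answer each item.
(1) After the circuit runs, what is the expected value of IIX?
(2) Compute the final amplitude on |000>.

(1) In the final state, IIX has expectation 0.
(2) The amplitude on |000> is -sqrt(2)*I/2.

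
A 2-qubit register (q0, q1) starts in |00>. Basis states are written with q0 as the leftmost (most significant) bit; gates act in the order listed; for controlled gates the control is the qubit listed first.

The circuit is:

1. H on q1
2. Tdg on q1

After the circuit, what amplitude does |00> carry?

|00> carries amplitude sqrt(2)/2 in the final state.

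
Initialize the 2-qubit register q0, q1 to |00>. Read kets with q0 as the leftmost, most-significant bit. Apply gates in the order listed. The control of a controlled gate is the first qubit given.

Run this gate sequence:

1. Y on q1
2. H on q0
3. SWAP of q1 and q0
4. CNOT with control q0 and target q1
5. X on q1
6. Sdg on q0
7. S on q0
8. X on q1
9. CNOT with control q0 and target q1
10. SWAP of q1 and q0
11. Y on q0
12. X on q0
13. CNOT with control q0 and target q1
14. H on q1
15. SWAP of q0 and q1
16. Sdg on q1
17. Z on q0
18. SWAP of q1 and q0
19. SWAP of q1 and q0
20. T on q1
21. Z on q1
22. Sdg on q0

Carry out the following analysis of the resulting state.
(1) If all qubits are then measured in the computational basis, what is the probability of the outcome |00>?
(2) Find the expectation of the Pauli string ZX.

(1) The probability of measuring |00> is 1/4. Key observation: gates 3-10 undo each other exactly, leaving only the rest of the circuit to track.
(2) The expectation value of ZX is sqrt(2)/2.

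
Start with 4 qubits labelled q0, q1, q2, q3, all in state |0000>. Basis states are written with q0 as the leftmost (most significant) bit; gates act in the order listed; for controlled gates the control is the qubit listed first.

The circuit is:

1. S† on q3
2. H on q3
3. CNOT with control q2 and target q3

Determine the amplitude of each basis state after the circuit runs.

After the circuit, the state carries amplitude sqrt(2)/2 on |0000>, sqrt(2)/2 on |0001>, and 0 on every other basis state.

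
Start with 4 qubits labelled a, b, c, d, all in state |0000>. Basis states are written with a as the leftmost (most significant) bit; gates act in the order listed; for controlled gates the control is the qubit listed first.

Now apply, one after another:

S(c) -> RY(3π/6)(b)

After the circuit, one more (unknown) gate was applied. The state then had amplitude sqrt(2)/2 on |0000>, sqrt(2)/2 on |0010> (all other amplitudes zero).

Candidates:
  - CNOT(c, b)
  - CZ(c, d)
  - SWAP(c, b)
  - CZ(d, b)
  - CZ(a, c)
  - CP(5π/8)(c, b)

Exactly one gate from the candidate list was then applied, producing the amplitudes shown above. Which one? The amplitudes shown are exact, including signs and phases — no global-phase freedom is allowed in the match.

The applied gate was SWAP(c, b).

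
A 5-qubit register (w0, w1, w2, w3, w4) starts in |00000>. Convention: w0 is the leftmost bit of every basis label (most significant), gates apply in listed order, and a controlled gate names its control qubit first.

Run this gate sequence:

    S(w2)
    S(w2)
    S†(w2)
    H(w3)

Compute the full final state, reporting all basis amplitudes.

After the circuit, the state carries amplitude sqrt(2)/2 on |00000>, sqrt(2)/2 on |00010>, and 0 on every other basis state. Key observation: steps 2-3 multiply out to the identity, so the circuit reduces to the remaining gates.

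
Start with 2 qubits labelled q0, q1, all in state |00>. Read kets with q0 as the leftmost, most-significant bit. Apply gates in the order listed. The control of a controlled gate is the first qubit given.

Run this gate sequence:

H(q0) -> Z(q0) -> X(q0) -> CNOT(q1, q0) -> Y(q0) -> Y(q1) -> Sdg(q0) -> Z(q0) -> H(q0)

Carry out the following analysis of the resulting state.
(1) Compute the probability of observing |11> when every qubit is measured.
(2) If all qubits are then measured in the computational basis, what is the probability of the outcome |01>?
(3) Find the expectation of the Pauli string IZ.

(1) Outcome |11> occurs with probability 1/2.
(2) The probability of measuring |01> is 1/2.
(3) The observable IZ averages to -1.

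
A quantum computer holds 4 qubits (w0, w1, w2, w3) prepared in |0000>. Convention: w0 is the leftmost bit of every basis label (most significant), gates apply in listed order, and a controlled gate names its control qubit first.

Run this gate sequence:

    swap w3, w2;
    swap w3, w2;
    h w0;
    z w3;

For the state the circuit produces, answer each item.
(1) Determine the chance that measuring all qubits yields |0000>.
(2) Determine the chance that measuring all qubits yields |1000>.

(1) Outcome |0000> occurs with probability 1/2. Key observation: gates 1-2 undo each other exactly, leaving only the rest of the circuit to track.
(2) Outcome |1000> occurs with probability 1/2.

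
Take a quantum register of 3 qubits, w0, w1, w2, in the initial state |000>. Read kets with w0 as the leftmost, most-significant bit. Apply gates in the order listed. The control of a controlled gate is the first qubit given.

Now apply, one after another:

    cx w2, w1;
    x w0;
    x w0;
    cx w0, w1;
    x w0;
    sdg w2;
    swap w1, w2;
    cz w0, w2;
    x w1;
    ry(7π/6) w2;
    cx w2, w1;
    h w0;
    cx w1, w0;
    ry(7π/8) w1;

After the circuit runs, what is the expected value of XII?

The observable XII averages to -1.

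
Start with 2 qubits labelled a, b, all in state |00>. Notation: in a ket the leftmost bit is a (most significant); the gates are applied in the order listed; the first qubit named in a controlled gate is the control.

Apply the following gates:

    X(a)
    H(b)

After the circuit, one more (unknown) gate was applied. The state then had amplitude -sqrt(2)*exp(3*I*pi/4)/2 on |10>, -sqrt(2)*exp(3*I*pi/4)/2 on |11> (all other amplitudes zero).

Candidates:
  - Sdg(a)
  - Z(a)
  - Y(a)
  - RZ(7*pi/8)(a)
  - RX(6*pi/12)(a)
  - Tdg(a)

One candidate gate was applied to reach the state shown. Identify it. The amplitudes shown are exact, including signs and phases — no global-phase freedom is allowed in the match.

The applied gate was Tdg(a).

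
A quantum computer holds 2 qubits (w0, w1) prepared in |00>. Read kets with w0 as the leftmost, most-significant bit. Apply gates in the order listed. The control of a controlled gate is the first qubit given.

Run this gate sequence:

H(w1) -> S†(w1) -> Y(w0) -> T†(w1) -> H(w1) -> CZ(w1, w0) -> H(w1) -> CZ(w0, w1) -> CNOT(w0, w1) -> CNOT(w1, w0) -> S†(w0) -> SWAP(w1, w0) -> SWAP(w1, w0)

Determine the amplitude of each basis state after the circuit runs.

After the circuit, the state carries amplitude 0 on |00>, -sqrt(2)*exp(3*I*pi/4)/2 on |01>, -sqrt(2)/2 on |10>, 0 on |11>.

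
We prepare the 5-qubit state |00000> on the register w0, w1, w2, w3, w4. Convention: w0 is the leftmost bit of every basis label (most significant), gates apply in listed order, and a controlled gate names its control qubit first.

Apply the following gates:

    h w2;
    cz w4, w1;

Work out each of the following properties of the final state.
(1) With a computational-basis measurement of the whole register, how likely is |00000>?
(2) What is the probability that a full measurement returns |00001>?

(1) Outcome |00000> occurs with probability 1/2.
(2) The probability of measuring |00001> is 0.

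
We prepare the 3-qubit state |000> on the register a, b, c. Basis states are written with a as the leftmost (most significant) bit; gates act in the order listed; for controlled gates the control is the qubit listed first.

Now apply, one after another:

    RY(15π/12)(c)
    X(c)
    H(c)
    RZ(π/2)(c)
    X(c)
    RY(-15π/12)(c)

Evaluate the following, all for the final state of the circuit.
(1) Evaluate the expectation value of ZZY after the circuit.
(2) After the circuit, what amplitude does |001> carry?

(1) The expectation value of ZZY is -sqrt(2)/2.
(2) |001> carries amplitude (-sqrt(2) + 2 + I*(sqrt(2) + 2))*exp(3*I*pi/4)/4 in the final state.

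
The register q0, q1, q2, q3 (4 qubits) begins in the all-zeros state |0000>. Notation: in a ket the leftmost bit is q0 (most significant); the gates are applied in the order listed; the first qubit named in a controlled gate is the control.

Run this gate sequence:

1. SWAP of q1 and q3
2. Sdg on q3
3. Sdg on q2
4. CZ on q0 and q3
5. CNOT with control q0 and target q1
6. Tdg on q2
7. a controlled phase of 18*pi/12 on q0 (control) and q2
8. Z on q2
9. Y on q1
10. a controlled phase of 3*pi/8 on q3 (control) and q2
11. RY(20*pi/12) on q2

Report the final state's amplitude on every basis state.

The resulting statevector has amplitude -sqrt(3)*I/2 on |0100>, I/2 on |0110>, and 0 on every other basis state.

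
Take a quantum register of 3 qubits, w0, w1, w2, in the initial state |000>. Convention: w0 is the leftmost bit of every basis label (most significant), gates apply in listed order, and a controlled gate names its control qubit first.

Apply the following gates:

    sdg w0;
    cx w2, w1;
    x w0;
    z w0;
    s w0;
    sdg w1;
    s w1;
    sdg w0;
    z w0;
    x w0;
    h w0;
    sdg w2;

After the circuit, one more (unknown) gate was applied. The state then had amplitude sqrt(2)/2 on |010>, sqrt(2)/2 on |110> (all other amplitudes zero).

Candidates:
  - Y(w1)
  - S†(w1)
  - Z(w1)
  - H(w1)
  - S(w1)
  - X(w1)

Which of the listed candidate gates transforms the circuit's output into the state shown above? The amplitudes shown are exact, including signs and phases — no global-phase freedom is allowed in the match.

The unique candidate consistent with the amplitudes is X(w1). Key observation: the block from step 3 through step 10 cancels to the identity and can be dropped.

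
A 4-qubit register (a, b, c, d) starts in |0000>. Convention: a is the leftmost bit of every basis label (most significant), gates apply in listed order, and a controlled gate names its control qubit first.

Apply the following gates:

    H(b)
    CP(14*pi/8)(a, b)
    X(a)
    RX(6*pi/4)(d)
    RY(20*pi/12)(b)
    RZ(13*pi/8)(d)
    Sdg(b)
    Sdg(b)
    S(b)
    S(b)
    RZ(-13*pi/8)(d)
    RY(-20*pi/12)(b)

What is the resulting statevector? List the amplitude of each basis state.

After the circuit, the state carries amplitude -1/2 on |1000>, -I/2 on |1001>, -1/2 on |1100>, -I/2 on |1101>, and 0 on every other basis state. Key observation: steps 5-12 multiply out to the identity, so the circuit reduces to the remaining gates.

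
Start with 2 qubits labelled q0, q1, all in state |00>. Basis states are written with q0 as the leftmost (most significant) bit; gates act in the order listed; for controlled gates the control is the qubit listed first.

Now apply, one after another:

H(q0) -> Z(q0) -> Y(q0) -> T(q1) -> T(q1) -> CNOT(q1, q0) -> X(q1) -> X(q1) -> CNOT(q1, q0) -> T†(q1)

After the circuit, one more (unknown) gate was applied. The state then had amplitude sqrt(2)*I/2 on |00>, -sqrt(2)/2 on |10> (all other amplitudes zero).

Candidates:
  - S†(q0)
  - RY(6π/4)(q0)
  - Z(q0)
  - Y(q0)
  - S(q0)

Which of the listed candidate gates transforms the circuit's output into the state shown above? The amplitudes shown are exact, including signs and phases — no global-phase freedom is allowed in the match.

The unique candidate consistent with the amplitudes is S(q0). Key observation: gates 5-10 undo each other exactly, leaving only the rest of the circuit to track.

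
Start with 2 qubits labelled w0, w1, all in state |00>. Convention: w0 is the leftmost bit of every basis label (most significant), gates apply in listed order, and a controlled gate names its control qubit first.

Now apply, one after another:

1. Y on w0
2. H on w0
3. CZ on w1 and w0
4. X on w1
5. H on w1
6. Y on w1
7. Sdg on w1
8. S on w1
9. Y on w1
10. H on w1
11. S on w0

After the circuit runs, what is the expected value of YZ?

The observable YZ averages to 1. Key observation: gates 5-10 undo each other exactly, leaving only the rest of the circuit to track.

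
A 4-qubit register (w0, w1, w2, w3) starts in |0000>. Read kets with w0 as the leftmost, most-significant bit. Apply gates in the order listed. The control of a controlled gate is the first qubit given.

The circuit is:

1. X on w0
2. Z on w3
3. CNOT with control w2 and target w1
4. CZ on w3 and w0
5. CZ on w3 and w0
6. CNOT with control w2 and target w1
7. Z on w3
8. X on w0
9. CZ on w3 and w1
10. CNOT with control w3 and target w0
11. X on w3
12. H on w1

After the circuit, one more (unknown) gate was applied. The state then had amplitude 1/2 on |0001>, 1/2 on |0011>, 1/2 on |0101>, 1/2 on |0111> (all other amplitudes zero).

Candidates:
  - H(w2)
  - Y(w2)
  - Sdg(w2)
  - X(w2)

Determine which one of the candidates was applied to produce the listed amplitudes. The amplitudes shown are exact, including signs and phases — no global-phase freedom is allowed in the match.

The unique candidate consistent with the amplitudes is H(w2). Key observation: the block from step 1 through step 8 cancels to the identity and can be dropped.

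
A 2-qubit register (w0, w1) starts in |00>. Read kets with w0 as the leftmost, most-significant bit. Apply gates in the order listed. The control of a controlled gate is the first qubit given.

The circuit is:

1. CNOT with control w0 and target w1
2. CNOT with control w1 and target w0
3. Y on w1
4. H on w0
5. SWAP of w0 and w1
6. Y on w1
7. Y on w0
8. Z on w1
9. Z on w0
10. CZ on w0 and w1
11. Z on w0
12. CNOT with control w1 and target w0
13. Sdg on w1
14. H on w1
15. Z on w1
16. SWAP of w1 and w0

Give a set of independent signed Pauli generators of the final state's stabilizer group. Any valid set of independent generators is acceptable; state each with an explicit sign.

The final state is stabilized by the group generated by -XZ, -ZY; other independent generating sets are equally valid.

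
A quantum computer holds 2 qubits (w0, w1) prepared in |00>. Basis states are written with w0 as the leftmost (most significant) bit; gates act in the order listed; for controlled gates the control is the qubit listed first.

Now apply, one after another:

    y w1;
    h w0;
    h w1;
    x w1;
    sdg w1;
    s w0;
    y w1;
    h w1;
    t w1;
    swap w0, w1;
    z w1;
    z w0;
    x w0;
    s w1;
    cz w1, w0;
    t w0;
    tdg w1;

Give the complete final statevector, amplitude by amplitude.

The final amplitudes are sqrt(2)*(1 + I)*exp(I*pi/4)/4 on |00>, sqrt(2)*(1 + I)/4 on |01>, 1/2 on |10>, sqrt(2)*(-1 + I)/4 on |11>.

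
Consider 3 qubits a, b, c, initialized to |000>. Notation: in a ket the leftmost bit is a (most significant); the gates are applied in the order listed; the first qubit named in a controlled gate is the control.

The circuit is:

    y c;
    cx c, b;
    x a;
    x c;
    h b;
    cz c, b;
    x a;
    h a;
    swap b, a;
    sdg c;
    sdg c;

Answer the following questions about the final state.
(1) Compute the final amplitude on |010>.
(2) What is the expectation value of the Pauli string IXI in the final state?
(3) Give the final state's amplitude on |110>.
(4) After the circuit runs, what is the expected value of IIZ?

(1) The final state's coefficient on |010> equals I/2.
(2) The expectation value of IXI is 1.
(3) |110> carries amplitude -I/2 in the final state.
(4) The observable IIZ averages to 1.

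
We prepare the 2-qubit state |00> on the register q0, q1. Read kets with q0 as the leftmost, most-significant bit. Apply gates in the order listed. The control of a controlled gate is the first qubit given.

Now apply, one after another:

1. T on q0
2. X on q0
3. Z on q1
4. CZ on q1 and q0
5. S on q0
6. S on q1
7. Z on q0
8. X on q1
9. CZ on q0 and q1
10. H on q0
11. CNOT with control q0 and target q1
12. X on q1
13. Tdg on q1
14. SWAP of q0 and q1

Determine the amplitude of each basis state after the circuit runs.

The final amplitudes are sqrt(2)*I/2 on |00>, 0 on |01>, 0 on |10>, -sqrt(2)*exp(I*pi/4)/2 on |11>.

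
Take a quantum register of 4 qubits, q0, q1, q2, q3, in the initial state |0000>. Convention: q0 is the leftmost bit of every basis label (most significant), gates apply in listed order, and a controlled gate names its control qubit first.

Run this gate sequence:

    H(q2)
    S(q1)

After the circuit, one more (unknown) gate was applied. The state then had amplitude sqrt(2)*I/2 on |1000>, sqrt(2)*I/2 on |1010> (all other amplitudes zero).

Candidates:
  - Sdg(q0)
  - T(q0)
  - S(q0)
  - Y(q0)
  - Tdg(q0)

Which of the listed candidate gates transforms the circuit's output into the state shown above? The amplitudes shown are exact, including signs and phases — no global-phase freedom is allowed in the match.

The applied gate was Y(q0).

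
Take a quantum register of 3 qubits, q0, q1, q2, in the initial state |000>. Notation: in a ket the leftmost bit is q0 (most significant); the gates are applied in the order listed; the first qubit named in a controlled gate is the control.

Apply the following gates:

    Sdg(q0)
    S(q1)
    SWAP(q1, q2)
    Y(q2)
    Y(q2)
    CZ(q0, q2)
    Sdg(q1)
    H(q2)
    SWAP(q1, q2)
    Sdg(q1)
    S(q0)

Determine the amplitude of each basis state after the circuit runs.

The resulting statevector has amplitude sqrt(2)/2 on |000>, -sqrt(2)*I/2 on |010>, and 0 on every other basis state.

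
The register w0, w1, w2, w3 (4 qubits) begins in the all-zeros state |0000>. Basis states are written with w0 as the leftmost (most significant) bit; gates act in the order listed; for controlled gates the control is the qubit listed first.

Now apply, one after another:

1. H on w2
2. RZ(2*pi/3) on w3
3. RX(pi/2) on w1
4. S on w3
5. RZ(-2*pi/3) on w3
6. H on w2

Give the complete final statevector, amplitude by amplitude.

After the circuit, the state carries amplitude sqrt(2)/2 on |0000>, -sqrt(2)*I/2 on |0100>, and 0 on every other basis state.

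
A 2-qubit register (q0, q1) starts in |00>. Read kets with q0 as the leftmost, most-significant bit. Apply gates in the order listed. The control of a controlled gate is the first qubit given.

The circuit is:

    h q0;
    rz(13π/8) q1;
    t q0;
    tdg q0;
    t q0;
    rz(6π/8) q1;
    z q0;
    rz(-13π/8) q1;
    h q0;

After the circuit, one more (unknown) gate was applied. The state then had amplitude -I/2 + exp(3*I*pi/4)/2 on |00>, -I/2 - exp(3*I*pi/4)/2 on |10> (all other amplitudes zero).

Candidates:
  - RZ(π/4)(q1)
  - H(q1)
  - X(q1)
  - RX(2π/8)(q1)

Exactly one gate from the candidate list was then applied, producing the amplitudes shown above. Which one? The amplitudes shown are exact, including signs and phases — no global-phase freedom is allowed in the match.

The unique candidate consistent with the amplitudes is RZ(π/4)(q1).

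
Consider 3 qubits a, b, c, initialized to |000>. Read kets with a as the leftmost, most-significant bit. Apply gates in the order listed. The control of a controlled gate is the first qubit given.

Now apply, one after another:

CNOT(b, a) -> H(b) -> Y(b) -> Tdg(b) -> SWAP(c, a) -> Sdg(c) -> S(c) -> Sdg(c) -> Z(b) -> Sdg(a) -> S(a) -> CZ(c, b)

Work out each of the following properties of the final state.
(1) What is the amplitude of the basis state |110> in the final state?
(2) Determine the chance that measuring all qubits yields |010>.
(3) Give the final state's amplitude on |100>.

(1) The amplitude on |110> is 0. Key observation: gates 7-8 undo each other exactly, leaving only the rest of the circuit to track.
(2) The probability of measuring |010> is 1/2.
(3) The amplitude on |100> is 0.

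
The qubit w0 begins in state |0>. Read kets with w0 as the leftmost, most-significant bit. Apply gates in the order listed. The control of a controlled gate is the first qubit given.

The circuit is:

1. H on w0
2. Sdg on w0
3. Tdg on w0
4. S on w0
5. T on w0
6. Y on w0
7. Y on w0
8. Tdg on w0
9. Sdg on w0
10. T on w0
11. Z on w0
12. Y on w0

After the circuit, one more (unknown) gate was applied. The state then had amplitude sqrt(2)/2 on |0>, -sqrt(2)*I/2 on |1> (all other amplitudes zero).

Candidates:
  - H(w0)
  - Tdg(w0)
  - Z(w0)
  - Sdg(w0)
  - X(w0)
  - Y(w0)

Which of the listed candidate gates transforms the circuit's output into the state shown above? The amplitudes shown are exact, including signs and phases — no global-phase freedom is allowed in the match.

The applied gate was Z(w0). Key observation: steps 3-10 multiply out to the identity, so the circuit reduces to the remaining gates.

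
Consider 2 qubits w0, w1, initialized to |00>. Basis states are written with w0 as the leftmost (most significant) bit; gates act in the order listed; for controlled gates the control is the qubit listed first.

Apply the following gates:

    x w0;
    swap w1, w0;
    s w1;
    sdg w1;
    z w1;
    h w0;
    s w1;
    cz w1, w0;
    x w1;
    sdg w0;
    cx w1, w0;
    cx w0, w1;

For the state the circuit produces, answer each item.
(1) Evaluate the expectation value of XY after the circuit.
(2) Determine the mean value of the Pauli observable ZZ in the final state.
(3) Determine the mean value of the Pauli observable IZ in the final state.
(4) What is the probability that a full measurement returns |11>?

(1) In the final state, XY has expectation 1.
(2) The expectation value of ZZ is 1.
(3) In the final state, IZ has expectation 0.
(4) Outcome |11> occurs with probability 1/2.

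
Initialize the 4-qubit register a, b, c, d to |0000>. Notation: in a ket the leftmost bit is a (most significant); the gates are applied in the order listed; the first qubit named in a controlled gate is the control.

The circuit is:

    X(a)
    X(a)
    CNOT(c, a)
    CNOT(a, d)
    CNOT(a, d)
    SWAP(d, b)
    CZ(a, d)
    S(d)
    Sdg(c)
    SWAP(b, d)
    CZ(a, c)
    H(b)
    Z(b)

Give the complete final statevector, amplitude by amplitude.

The final amplitudes are sqrt(2)/2 on |0000>, -sqrt(2)/2 on |0100>, and 0 on every other basis state. Key observation: the block from step 1 through step 2 cancels to the identity and can be dropped.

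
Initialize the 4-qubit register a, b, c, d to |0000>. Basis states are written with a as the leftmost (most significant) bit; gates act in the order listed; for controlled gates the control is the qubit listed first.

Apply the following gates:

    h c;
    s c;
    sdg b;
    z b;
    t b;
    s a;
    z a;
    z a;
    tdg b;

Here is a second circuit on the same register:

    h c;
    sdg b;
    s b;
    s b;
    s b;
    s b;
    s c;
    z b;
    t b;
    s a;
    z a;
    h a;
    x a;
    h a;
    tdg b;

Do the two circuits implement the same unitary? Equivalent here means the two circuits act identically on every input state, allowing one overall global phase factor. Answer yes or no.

Yes, they are equivalent — the unitaries differ by at most a global phase.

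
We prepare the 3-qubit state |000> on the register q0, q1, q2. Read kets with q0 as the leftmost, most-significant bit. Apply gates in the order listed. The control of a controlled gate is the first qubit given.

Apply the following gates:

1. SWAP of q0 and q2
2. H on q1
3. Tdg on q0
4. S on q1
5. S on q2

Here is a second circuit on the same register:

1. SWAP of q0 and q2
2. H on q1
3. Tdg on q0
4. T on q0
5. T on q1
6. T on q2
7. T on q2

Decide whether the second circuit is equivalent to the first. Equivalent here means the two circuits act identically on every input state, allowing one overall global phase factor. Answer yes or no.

No — the two circuits implement different unitaries, even allowing a global phase.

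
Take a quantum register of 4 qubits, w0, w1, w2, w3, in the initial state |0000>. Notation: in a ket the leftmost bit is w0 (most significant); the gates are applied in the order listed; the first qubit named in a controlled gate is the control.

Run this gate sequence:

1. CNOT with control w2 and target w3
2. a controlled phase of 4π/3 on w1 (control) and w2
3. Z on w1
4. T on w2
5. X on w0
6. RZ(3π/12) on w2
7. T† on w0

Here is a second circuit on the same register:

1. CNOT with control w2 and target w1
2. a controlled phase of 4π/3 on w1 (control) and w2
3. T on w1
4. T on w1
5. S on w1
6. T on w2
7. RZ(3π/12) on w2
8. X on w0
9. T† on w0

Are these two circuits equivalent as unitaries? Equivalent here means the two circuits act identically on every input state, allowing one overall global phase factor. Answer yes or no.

No, they are not equivalent — no single phase factor reconciles the two unitaries.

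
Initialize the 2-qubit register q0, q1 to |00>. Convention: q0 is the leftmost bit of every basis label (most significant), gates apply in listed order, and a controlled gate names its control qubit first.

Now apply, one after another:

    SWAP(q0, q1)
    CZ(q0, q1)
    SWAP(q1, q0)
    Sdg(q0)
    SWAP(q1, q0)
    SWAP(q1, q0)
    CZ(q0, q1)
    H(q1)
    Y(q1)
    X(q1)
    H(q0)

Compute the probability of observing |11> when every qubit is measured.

A full measurement returns |11> with probability 1/4.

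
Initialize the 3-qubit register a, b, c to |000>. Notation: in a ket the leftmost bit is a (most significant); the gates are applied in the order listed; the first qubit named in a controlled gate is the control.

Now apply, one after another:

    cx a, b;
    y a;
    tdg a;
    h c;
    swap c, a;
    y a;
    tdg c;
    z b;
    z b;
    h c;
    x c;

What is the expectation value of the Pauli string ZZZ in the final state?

The expectation value of ZZZ is 0.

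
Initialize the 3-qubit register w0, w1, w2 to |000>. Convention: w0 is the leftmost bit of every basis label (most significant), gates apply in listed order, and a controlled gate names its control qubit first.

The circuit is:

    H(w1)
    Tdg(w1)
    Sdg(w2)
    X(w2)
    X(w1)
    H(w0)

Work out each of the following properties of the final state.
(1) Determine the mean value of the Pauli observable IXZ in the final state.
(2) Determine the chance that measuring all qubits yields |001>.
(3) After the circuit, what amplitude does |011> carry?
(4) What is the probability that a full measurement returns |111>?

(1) The expectation value of IXZ is -sqrt(2)/2.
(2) Outcome |001> occurs with probability 1/4.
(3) The final state's coefficient on |011> equals 1/2.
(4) A full measurement returns |111> with probability 1/4.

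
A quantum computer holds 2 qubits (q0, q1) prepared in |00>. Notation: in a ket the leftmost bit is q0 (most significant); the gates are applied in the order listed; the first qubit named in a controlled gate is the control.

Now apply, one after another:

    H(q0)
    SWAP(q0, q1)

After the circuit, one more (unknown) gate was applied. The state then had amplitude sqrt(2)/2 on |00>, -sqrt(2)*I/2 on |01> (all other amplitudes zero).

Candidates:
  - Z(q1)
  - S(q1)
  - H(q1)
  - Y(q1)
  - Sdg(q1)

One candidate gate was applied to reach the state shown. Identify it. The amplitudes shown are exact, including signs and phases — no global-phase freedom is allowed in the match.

The unique candidate consistent with the amplitudes is Sdg(q1).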